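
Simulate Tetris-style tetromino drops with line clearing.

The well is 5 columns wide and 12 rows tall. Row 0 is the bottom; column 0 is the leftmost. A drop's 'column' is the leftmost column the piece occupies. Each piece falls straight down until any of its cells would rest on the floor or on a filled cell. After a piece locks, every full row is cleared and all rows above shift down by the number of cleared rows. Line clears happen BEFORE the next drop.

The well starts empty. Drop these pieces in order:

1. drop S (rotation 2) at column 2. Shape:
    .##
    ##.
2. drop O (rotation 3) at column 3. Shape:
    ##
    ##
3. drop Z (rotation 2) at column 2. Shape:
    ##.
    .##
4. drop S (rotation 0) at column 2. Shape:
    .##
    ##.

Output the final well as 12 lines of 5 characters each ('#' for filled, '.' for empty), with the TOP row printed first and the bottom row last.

Answer: .....
.....
.....
.....
...##
..##.
..##.
...##
...##
...##
...##
..##.

Derivation:
Drop 1: S rot2 at col 2 lands with bottom-row=0; cleared 0 line(s) (total 0); column heights now [0 0 1 2 2], max=2
Drop 2: O rot3 at col 3 lands with bottom-row=2; cleared 0 line(s) (total 0); column heights now [0 0 1 4 4], max=4
Drop 3: Z rot2 at col 2 lands with bottom-row=4; cleared 0 line(s) (total 0); column heights now [0 0 6 6 5], max=6
Drop 4: S rot0 at col 2 lands with bottom-row=6; cleared 0 line(s) (total 0); column heights now [0 0 7 8 8], max=8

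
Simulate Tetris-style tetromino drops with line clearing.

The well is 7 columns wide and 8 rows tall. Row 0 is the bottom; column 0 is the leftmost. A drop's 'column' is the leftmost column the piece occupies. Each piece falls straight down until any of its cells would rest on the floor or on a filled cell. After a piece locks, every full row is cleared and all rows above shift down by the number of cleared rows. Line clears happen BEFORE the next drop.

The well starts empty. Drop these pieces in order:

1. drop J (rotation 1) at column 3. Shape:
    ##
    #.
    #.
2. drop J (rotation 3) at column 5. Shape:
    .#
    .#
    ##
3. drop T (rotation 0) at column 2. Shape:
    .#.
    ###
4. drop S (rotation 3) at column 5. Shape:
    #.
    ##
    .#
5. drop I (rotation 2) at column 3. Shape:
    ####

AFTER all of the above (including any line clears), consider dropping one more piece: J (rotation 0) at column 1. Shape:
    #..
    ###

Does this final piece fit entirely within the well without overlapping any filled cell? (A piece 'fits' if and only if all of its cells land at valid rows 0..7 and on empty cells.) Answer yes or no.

Drop 1: J rot1 at col 3 lands with bottom-row=0; cleared 0 line(s) (total 0); column heights now [0 0 0 3 3 0 0], max=3
Drop 2: J rot3 at col 5 lands with bottom-row=0; cleared 0 line(s) (total 0); column heights now [0 0 0 3 3 1 3], max=3
Drop 3: T rot0 at col 2 lands with bottom-row=3; cleared 0 line(s) (total 0); column heights now [0 0 4 5 4 1 3], max=5
Drop 4: S rot3 at col 5 lands with bottom-row=3; cleared 0 line(s) (total 0); column heights now [0 0 4 5 4 6 5], max=6
Drop 5: I rot2 at col 3 lands with bottom-row=6; cleared 0 line(s) (total 0); column heights now [0 0 4 7 7 7 7], max=7
Test piece J rot0 at col 1 (width 3): heights before test = [0 0 4 7 7 7 7]; fits = False

Answer: no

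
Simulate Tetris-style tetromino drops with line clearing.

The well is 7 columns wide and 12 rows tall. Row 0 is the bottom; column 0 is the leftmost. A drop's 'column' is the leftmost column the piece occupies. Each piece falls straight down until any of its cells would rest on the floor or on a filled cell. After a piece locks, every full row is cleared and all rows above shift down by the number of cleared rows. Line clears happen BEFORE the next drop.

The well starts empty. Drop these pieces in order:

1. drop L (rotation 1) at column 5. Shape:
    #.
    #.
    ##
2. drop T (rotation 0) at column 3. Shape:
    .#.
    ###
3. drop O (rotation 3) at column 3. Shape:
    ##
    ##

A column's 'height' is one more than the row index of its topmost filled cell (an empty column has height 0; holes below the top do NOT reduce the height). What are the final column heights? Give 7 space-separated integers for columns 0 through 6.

Answer: 0 0 0 7 7 4 1

Derivation:
Drop 1: L rot1 at col 5 lands with bottom-row=0; cleared 0 line(s) (total 0); column heights now [0 0 0 0 0 3 1], max=3
Drop 2: T rot0 at col 3 lands with bottom-row=3; cleared 0 line(s) (total 0); column heights now [0 0 0 4 5 4 1], max=5
Drop 3: O rot3 at col 3 lands with bottom-row=5; cleared 0 line(s) (total 0); column heights now [0 0 0 7 7 4 1], max=7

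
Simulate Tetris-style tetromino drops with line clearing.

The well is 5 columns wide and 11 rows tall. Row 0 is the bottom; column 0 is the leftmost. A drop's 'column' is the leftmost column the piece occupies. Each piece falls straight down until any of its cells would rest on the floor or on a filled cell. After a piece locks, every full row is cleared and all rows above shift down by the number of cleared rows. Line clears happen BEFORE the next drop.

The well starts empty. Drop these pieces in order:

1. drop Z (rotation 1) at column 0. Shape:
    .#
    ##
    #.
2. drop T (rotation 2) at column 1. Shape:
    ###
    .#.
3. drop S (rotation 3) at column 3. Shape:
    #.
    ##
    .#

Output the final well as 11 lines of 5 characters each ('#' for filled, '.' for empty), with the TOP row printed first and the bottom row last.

Answer: .....
.....
.....
.....
.....
...#.
...##
.####
.##..
##...
#....

Derivation:
Drop 1: Z rot1 at col 0 lands with bottom-row=0; cleared 0 line(s) (total 0); column heights now [2 3 0 0 0], max=3
Drop 2: T rot2 at col 1 lands with bottom-row=2; cleared 0 line(s) (total 0); column heights now [2 4 4 4 0], max=4
Drop 3: S rot3 at col 3 lands with bottom-row=3; cleared 0 line(s) (total 0); column heights now [2 4 4 6 5], max=6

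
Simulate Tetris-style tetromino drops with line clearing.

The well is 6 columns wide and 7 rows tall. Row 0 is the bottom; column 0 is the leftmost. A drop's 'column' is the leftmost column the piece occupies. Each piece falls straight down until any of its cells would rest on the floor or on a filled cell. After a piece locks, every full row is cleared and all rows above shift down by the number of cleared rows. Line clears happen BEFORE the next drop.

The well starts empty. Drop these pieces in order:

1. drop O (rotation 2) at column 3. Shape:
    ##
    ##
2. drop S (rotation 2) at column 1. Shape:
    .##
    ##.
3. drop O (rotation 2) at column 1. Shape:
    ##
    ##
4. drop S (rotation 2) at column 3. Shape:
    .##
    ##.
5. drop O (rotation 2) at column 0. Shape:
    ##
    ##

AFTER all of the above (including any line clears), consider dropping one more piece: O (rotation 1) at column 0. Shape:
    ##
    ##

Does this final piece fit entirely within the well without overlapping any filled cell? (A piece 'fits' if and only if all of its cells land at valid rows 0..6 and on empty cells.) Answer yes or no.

Answer: no

Derivation:
Drop 1: O rot2 at col 3 lands with bottom-row=0; cleared 0 line(s) (total 0); column heights now [0 0 0 2 2 0], max=2
Drop 2: S rot2 at col 1 lands with bottom-row=1; cleared 0 line(s) (total 0); column heights now [0 2 3 3 2 0], max=3
Drop 3: O rot2 at col 1 lands with bottom-row=3; cleared 0 line(s) (total 0); column heights now [0 5 5 3 2 0], max=5
Drop 4: S rot2 at col 3 lands with bottom-row=3; cleared 0 line(s) (total 0); column heights now [0 5 5 4 5 5], max=5
Drop 5: O rot2 at col 0 lands with bottom-row=5; cleared 0 line(s) (total 0); column heights now [7 7 5 4 5 5], max=7
Test piece O rot1 at col 0 (width 2): heights before test = [7 7 5 4 5 5]; fits = False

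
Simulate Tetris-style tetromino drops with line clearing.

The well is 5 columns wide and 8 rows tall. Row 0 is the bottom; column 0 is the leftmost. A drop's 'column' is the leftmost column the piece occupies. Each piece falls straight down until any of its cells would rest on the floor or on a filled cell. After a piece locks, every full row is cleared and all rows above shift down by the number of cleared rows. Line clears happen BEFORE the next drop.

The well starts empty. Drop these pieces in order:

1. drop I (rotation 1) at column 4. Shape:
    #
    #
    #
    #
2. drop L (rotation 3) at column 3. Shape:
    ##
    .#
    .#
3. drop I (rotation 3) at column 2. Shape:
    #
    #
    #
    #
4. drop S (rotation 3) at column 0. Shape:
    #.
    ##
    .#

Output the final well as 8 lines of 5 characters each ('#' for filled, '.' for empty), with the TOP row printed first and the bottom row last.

Drop 1: I rot1 at col 4 lands with bottom-row=0; cleared 0 line(s) (total 0); column heights now [0 0 0 0 4], max=4
Drop 2: L rot3 at col 3 lands with bottom-row=4; cleared 0 line(s) (total 0); column heights now [0 0 0 7 7], max=7
Drop 3: I rot3 at col 2 lands with bottom-row=0; cleared 0 line(s) (total 0); column heights now [0 0 4 7 7], max=7
Drop 4: S rot3 at col 0 lands with bottom-row=0; cleared 0 line(s) (total 0); column heights now [3 2 4 7 7], max=7

Answer: .....
...##
....#
....#
..#.#
#.#.#
###.#
.##.#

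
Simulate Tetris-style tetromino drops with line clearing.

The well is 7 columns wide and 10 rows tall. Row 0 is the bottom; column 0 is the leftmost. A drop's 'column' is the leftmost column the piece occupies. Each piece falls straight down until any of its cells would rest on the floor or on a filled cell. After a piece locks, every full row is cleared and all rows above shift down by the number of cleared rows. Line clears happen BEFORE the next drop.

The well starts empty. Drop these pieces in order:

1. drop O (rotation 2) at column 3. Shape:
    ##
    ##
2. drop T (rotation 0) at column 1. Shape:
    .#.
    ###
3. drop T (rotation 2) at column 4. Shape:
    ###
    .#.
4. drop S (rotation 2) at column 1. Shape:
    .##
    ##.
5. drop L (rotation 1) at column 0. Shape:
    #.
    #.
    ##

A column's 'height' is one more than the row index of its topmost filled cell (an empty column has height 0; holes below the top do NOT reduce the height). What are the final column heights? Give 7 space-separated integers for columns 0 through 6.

Answer: 8 6 6 6 3 3 3

Derivation:
Drop 1: O rot2 at col 3 lands with bottom-row=0; cleared 0 line(s) (total 0); column heights now [0 0 0 2 2 0 0], max=2
Drop 2: T rot0 at col 1 lands with bottom-row=2; cleared 0 line(s) (total 0); column heights now [0 3 4 3 2 0 0], max=4
Drop 3: T rot2 at col 4 lands with bottom-row=1; cleared 0 line(s) (total 0); column heights now [0 3 4 3 3 3 3], max=4
Drop 4: S rot2 at col 1 lands with bottom-row=4; cleared 0 line(s) (total 0); column heights now [0 5 6 6 3 3 3], max=6
Drop 5: L rot1 at col 0 lands with bottom-row=5; cleared 0 line(s) (total 0); column heights now [8 6 6 6 3 3 3], max=8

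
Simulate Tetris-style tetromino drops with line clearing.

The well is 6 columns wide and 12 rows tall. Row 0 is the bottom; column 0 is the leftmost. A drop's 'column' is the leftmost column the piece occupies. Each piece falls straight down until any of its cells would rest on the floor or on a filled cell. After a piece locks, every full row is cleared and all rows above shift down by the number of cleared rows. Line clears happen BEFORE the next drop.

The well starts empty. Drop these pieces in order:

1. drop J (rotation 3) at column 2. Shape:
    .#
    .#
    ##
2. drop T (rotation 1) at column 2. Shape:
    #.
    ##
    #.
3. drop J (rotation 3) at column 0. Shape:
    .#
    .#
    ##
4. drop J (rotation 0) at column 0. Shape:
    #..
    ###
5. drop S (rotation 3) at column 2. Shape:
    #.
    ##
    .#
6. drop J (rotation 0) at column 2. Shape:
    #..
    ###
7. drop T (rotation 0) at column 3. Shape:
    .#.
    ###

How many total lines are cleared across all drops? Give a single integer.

Drop 1: J rot3 at col 2 lands with bottom-row=0; cleared 0 line(s) (total 0); column heights now [0 0 1 3 0 0], max=3
Drop 2: T rot1 at col 2 lands with bottom-row=2; cleared 0 line(s) (total 0); column heights now [0 0 5 4 0 0], max=5
Drop 3: J rot3 at col 0 lands with bottom-row=0; cleared 0 line(s) (total 0); column heights now [1 3 5 4 0 0], max=5
Drop 4: J rot0 at col 0 lands with bottom-row=5; cleared 0 line(s) (total 0); column heights now [7 6 6 4 0 0], max=7
Drop 5: S rot3 at col 2 lands with bottom-row=5; cleared 0 line(s) (total 0); column heights now [7 6 8 7 0 0], max=8
Drop 6: J rot0 at col 2 lands with bottom-row=8; cleared 0 line(s) (total 0); column heights now [7 6 10 9 9 0], max=10
Drop 7: T rot0 at col 3 lands with bottom-row=9; cleared 0 line(s) (total 0); column heights now [7 6 10 10 11 10], max=11

Answer: 0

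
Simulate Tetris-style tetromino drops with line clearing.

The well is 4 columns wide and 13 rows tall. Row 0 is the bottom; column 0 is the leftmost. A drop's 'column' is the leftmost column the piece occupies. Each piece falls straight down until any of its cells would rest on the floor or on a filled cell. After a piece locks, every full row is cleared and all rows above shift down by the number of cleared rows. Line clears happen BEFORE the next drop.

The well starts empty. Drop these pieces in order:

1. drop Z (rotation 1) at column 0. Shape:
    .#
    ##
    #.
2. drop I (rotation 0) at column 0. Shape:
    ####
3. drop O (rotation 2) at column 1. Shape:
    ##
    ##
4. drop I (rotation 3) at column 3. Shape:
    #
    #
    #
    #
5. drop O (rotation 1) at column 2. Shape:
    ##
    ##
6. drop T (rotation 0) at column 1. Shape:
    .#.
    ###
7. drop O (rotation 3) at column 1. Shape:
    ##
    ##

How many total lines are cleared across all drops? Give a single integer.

Drop 1: Z rot1 at col 0 lands with bottom-row=0; cleared 0 line(s) (total 0); column heights now [2 3 0 0], max=3
Drop 2: I rot0 at col 0 lands with bottom-row=3; cleared 1 line(s) (total 1); column heights now [2 3 0 0], max=3
Drop 3: O rot2 at col 1 lands with bottom-row=3; cleared 0 line(s) (total 1); column heights now [2 5 5 0], max=5
Drop 4: I rot3 at col 3 lands with bottom-row=0; cleared 0 line(s) (total 1); column heights now [2 5 5 4], max=5
Drop 5: O rot1 at col 2 lands with bottom-row=5; cleared 0 line(s) (total 1); column heights now [2 5 7 7], max=7
Drop 6: T rot0 at col 1 lands with bottom-row=7; cleared 0 line(s) (total 1); column heights now [2 8 9 8], max=9
Drop 7: O rot3 at col 1 lands with bottom-row=9; cleared 0 line(s) (total 1); column heights now [2 11 11 8], max=11

Answer: 1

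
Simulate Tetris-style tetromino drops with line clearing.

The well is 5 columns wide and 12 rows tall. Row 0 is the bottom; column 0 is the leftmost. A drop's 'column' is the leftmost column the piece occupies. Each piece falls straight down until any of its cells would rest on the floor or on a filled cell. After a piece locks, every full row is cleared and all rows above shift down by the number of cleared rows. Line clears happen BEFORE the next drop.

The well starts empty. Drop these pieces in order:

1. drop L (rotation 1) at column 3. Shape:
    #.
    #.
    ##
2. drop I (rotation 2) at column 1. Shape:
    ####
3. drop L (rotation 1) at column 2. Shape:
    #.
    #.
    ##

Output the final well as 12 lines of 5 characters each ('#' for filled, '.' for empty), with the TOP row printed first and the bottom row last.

Answer: .....
.....
.....
.....
.....
..#..
..#..
..##.
.####
...#.
...#.
...##

Derivation:
Drop 1: L rot1 at col 3 lands with bottom-row=0; cleared 0 line(s) (total 0); column heights now [0 0 0 3 1], max=3
Drop 2: I rot2 at col 1 lands with bottom-row=3; cleared 0 line(s) (total 0); column heights now [0 4 4 4 4], max=4
Drop 3: L rot1 at col 2 lands with bottom-row=4; cleared 0 line(s) (total 0); column heights now [0 4 7 5 4], max=7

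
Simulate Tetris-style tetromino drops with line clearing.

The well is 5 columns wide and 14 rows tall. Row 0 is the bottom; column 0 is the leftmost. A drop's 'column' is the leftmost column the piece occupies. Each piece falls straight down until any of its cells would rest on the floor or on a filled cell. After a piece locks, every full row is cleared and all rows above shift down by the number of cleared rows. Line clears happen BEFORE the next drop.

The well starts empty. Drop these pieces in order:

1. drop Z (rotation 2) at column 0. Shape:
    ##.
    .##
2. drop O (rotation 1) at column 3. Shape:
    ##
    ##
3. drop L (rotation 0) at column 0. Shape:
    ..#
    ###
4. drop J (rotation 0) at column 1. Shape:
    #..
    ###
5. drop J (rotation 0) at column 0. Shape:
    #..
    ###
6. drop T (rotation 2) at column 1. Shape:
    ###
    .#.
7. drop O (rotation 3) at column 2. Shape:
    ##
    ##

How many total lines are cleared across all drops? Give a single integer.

Drop 1: Z rot2 at col 0 lands with bottom-row=0; cleared 0 line(s) (total 0); column heights now [2 2 1 0 0], max=2
Drop 2: O rot1 at col 3 lands with bottom-row=0; cleared 0 line(s) (total 0); column heights now [2 2 1 2 2], max=2
Drop 3: L rot0 at col 0 lands with bottom-row=2; cleared 0 line(s) (total 0); column heights now [3 3 4 2 2], max=4
Drop 4: J rot0 at col 1 lands with bottom-row=4; cleared 0 line(s) (total 0); column heights now [3 6 5 5 2], max=6
Drop 5: J rot0 at col 0 lands with bottom-row=6; cleared 0 line(s) (total 0); column heights now [8 7 7 5 2], max=8
Drop 6: T rot2 at col 1 lands with bottom-row=7; cleared 0 line(s) (total 0); column heights now [8 9 9 9 2], max=9
Drop 7: O rot3 at col 2 lands with bottom-row=9; cleared 0 line(s) (total 0); column heights now [8 9 11 11 2], max=11

Answer: 0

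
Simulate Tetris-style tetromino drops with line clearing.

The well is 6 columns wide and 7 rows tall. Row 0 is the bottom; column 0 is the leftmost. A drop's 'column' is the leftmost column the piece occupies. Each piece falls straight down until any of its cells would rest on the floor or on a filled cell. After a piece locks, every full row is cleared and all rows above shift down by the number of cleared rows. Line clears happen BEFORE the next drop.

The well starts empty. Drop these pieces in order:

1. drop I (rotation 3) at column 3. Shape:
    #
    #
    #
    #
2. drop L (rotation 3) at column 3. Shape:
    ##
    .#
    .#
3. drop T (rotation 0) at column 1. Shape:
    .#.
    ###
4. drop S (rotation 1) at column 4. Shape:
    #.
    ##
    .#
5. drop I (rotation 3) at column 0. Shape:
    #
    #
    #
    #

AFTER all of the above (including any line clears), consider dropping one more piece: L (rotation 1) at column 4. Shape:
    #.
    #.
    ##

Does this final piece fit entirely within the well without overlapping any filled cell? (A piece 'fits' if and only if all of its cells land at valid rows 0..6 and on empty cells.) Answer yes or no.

Drop 1: I rot3 at col 3 lands with bottom-row=0; cleared 0 line(s) (total 0); column heights now [0 0 0 4 0 0], max=4
Drop 2: L rot3 at col 3 lands with bottom-row=2; cleared 0 line(s) (total 0); column heights now [0 0 0 5 5 0], max=5
Drop 3: T rot0 at col 1 lands with bottom-row=5; cleared 0 line(s) (total 0); column heights now [0 6 7 6 5 0], max=7
Drop 4: S rot1 at col 4 lands with bottom-row=4; cleared 0 line(s) (total 0); column heights now [0 6 7 6 7 6], max=7
Drop 5: I rot3 at col 0 lands with bottom-row=0; cleared 0 line(s) (total 0); column heights now [4 6 7 6 7 6], max=7
Test piece L rot1 at col 4 (width 2): heights before test = [4 6 7 6 7 6]; fits = False

Answer: no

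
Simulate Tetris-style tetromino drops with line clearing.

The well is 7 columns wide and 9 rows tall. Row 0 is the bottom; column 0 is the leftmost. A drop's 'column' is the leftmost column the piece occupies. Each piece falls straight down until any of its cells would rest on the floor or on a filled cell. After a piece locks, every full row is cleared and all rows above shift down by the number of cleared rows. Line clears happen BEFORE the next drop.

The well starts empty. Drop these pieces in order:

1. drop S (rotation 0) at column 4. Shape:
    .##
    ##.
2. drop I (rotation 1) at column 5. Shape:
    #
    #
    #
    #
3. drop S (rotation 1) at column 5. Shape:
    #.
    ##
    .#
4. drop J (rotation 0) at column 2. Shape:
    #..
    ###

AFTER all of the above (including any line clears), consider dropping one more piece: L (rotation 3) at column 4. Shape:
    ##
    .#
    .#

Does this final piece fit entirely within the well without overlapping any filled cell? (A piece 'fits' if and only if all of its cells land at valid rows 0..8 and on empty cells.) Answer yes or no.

Answer: no

Derivation:
Drop 1: S rot0 at col 4 lands with bottom-row=0; cleared 0 line(s) (total 0); column heights now [0 0 0 0 1 2 2], max=2
Drop 2: I rot1 at col 5 lands with bottom-row=2; cleared 0 line(s) (total 0); column heights now [0 0 0 0 1 6 2], max=6
Drop 3: S rot1 at col 5 lands with bottom-row=5; cleared 0 line(s) (total 0); column heights now [0 0 0 0 1 8 7], max=8
Drop 4: J rot0 at col 2 lands with bottom-row=1; cleared 0 line(s) (total 0); column heights now [0 0 3 2 2 8 7], max=8
Test piece L rot3 at col 4 (width 2): heights before test = [0 0 3 2 2 8 7]; fits = False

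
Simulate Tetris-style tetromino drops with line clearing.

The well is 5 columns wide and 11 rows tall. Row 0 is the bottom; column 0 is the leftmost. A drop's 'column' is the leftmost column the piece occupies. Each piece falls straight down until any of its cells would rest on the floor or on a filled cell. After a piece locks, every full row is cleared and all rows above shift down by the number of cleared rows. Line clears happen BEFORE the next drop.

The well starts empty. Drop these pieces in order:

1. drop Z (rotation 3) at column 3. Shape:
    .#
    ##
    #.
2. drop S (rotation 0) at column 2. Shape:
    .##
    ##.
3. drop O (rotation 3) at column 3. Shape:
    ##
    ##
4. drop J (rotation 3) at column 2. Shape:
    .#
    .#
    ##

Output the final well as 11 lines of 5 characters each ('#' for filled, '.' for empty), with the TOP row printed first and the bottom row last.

Answer: .....
.....
...#.
...#.
..##.
...##
...##
...##
..###
...##
...#.

Derivation:
Drop 1: Z rot3 at col 3 lands with bottom-row=0; cleared 0 line(s) (total 0); column heights now [0 0 0 2 3], max=3
Drop 2: S rot0 at col 2 lands with bottom-row=2; cleared 0 line(s) (total 0); column heights now [0 0 3 4 4], max=4
Drop 3: O rot3 at col 3 lands with bottom-row=4; cleared 0 line(s) (total 0); column heights now [0 0 3 6 6], max=6
Drop 4: J rot3 at col 2 lands with bottom-row=6; cleared 0 line(s) (total 0); column heights now [0 0 7 9 6], max=9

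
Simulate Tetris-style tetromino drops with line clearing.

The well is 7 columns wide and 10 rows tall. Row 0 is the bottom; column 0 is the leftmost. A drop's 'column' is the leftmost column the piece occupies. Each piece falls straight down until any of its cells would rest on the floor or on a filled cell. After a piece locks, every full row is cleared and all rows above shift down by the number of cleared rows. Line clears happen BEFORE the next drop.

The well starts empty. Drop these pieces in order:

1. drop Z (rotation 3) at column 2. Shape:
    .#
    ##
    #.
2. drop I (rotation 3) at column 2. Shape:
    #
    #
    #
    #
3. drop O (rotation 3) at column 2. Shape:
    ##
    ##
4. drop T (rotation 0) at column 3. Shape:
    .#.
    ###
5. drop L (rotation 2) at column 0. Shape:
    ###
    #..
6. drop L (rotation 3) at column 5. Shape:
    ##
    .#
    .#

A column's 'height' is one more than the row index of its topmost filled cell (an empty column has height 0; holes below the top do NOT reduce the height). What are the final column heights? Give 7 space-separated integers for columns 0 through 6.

Answer: 8 0 8 8 9 9 9

Derivation:
Drop 1: Z rot3 at col 2 lands with bottom-row=0; cleared 0 line(s) (total 0); column heights now [0 0 2 3 0 0 0], max=3
Drop 2: I rot3 at col 2 lands with bottom-row=2; cleared 0 line(s) (total 0); column heights now [0 0 6 3 0 0 0], max=6
Drop 3: O rot3 at col 2 lands with bottom-row=6; cleared 0 line(s) (total 0); column heights now [0 0 8 8 0 0 0], max=8
Drop 4: T rot0 at col 3 lands with bottom-row=8; cleared 0 line(s) (total 0); column heights now [0 0 8 9 10 9 0], max=10
Drop 5: L rot2 at col 0 lands with bottom-row=7; cleared 0 line(s) (total 0); column heights now [9 9 9 9 10 9 0], max=10
Drop 6: L rot3 at col 5 lands with bottom-row=7; cleared 1 line(s) (total 1); column heights now [8 0 8 8 9 9 9], max=9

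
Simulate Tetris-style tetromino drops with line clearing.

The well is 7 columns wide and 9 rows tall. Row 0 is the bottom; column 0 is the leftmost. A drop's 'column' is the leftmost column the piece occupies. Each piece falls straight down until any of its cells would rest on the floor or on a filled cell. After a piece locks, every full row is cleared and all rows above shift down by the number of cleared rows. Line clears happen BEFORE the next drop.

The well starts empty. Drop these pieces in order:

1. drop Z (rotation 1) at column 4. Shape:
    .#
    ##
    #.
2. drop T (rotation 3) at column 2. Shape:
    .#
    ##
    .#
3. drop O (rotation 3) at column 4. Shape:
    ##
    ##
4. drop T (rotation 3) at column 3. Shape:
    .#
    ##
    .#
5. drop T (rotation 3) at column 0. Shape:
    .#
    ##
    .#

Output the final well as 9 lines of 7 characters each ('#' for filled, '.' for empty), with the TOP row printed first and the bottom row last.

Drop 1: Z rot1 at col 4 lands with bottom-row=0; cleared 0 line(s) (total 0); column heights now [0 0 0 0 2 3 0], max=3
Drop 2: T rot3 at col 2 lands with bottom-row=0; cleared 0 line(s) (total 0); column heights now [0 0 2 3 2 3 0], max=3
Drop 3: O rot3 at col 4 lands with bottom-row=3; cleared 0 line(s) (total 0); column heights now [0 0 2 3 5 5 0], max=5
Drop 4: T rot3 at col 3 lands with bottom-row=5; cleared 0 line(s) (total 0); column heights now [0 0 2 7 8 5 0], max=8
Drop 5: T rot3 at col 0 lands with bottom-row=0; cleared 0 line(s) (total 0); column heights now [2 3 2 7 8 5 0], max=8

Answer: .......
....#..
...##..
....#..
....##.
....##.
.#.#.#.
######.
.#.##..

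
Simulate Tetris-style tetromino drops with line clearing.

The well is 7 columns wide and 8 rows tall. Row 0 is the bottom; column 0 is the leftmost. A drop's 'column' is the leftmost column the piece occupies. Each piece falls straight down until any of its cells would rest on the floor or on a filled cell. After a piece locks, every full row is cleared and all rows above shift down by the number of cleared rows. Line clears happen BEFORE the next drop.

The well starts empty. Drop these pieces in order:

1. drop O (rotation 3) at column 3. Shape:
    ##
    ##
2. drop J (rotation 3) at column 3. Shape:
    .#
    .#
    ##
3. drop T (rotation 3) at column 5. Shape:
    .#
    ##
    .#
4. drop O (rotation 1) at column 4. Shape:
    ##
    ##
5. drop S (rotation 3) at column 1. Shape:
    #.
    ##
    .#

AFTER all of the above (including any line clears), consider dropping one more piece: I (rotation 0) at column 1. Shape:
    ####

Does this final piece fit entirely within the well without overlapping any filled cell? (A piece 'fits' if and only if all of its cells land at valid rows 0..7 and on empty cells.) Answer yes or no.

Drop 1: O rot3 at col 3 lands with bottom-row=0; cleared 0 line(s) (total 0); column heights now [0 0 0 2 2 0 0], max=2
Drop 2: J rot3 at col 3 lands with bottom-row=2; cleared 0 line(s) (total 0); column heights now [0 0 0 3 5 0 0], max=5
Drop 3: T rot3 at col 5 lands with bottom-row=0; cleared 0 line(s) (total 0); column heights now [0 0 0 3 5 2 3], max=5
Drop 4: O rot1 at col 4 lands with bottom-row=5; cleared 0 line(s) (total 0); column heights now [0 0 0 3 7 7 3], max=7
Drop 5: S rot3 at col 1 lands with bottom-row=0; cleared 0 line(s) (total 0); column heights now [0 3 2 3 7 7 3], max=7
Test piece I rot0 at col 1 (width 4): heights before test = [0 3 2 3 7 7 3]; fits = True

Answer: yes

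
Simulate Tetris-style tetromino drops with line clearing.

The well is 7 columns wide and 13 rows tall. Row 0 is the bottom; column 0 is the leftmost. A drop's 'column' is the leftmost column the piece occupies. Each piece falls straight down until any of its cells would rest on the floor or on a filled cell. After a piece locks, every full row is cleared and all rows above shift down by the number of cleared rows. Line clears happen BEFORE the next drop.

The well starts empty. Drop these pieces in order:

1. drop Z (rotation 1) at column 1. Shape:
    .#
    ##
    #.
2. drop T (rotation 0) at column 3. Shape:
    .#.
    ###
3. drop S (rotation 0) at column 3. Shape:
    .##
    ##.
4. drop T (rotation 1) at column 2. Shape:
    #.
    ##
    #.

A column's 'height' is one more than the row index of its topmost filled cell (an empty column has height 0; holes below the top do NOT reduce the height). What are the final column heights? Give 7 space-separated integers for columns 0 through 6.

Drop 1: Z rot1 at col 1 lands with bottom-row=0; cleared 0 line(s) (total 0); column heights now [0 2 3 0 0 0 0], max=3
Drop 2: T rot0 at col 3 lands with bottom-row=0; cleared 0 line(s) (total 0); column heights now [0 2 3 1 2 1 0], max=3
Drop 3: S rot0 at col 3 lands with bottom-row=2; cleared 0 line(s) (total 0); column heights now [0 2 3 3 4 4 0], max=4
Drop 4: T rot1 at col 2 lands with bottom-row=3; cleared 0 line(s) (total 0); column heights now [0 2 6 5 4 4 0], max=6

Answer: 0 2 6 5 4 4 0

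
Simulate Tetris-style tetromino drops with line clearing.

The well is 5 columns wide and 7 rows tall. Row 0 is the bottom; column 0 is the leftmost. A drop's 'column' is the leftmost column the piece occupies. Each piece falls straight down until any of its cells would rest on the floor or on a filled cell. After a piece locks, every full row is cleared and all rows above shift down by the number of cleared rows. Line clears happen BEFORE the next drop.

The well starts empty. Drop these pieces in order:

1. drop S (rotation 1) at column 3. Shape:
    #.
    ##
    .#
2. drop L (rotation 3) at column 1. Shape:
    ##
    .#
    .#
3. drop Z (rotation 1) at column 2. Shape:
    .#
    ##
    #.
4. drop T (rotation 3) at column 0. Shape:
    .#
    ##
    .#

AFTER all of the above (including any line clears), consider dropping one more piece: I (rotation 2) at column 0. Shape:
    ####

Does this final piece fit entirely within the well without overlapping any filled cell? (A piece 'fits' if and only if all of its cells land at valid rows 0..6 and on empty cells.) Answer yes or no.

Drop 1: S rot1 at col 3 lands with bottom-row=0; cleared 0 line(s) (total 0); column heights now [0 0 0 3 2], max=3
Drop 2: L rot3 at col 1 lands with bottom-row=0; cleared 0 line(s) (total 0); column heights now [0 3 3 3 2], max=3
Drop 3: Z rot1 at col 2 lands with bottom-row=3; cleared 0 line(s) (total 0); column heights now [0 3 5 6 2], max=6
Drop 4: T rot3 at col 0 lands with bottom-row=3; cleared 0 line(s) (total 0); column heights now [5 6 5 6 2], max=6
Test piece I rot2 at col 0 (width 4): heights before test = [5 6 5 6 2]; fits = True

Answer: yes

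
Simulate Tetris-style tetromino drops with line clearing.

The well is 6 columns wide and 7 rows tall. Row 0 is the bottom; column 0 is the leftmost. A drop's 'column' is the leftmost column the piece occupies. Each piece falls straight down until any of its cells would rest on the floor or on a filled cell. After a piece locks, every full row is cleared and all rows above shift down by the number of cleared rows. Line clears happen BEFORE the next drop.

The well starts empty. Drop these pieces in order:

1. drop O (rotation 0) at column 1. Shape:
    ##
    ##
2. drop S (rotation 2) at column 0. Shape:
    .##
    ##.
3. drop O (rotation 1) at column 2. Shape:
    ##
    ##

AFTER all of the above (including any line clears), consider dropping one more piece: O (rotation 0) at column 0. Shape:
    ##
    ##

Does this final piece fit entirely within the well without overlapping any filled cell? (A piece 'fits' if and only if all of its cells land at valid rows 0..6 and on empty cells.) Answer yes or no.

Answer: yes

Derivation:
Drop 1: O rot0 at col 1 lands with bottom-row=0; cleared 0 line(s) (total 0); column heights now [0 2 2 0 0 0], max=2
Drop 2: S rot2 at col 0 lands with bottom-row=2; cleared 0 line(s) (total 0); column heights now [3 4 4 0 0 0], max=4
Drop 3: O rot1 at col 2 lands with bottom-row=4; cleared 0 line(s) (total 0); column heights now [3 4 6 6 0 0], max=6
Test piece O rot0 at col 0 (width 2): heights before test = [3 4 6 6 0 0]; fits = True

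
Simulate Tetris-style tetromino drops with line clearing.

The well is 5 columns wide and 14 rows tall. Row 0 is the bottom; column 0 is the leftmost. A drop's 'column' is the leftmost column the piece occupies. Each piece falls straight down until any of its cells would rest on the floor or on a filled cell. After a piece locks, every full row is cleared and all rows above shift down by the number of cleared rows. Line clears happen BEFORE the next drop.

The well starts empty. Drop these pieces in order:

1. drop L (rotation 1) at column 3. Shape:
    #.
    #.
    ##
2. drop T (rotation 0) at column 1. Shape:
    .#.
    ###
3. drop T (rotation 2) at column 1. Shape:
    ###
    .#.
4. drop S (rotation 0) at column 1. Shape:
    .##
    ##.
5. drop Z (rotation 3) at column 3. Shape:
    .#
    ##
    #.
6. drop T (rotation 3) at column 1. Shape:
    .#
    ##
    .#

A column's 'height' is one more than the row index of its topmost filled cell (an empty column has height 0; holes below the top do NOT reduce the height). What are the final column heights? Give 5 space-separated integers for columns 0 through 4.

Answer: 0 11 12 11 12

Derivation:
Drop 1: L rot1 at col 3 lands with bottom-row=0; cleared 0 line(s) (total 0); column heights now [0 0 0 3 1], max=3
Drop 2: T rot0 at col 1 lands with bottom-row=3; cleared 0 line(s) (total 0); column heights now [0 4 5 4 1], max=5
Drop 3: T rot2 at col 1 lands with bottom-row=5; cleared 0 line(s) (total 0); column heights now [0 7 7 7 1], max=7
Drop 4: S rot0 at col 1 lands with bottom-row=7; cleared 0 line(s) (total 0); column heights now [0 8 9 9 1], max=9
Drop 5: Z rot3 at col 3 lands with bottom-row=9; cleared 0 line(s) (total 0); column heights now [0 8 9 11 12], max=12
Drop 6: T rot3 at col 1 lands with bottom-row=9; cleared 0 line(s) (total 0); column heights now [0 11 12 11 12], max=12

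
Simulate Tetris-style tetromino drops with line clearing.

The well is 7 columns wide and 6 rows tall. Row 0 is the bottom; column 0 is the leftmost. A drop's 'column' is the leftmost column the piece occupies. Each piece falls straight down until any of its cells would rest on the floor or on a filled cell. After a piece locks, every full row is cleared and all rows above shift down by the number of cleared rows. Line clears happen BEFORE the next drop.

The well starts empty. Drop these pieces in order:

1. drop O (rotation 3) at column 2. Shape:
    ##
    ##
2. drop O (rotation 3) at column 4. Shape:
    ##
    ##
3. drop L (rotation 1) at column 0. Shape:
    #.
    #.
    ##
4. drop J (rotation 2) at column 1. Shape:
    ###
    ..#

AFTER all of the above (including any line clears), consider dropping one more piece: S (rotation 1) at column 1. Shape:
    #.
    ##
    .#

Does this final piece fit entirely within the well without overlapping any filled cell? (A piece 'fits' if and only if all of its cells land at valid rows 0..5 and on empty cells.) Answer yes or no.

Answer: no

Derivation:
Drop 1: O rot3 at col 2 lands with bottom-row=0; cleared 0 line(s) (total 0); column heights now [0 0 2 2 0 0 0], max=2
Drop 2: O rot3 at col 4 lands with bottom-row=0; cleared 0 line(s) (total 0); column heights now [0 0 2 2 2 2 0], max=2
Drop 3: L rot1 at col 0 lands with bottom-row=0; cleared 0 line(s) (total 0); column heights now [3 1 2 2 2 2 0], max=3
Drop 4: J rot2 at col 1 lands with bottom-row=2; cleared 0 line(s) (total 0); column heights now [3 4 4 4 2 2 0], max=4
Test piece S rot1 at col 1 (width 2): heights before test = [3 4 4 4 2 2 0]; fits = False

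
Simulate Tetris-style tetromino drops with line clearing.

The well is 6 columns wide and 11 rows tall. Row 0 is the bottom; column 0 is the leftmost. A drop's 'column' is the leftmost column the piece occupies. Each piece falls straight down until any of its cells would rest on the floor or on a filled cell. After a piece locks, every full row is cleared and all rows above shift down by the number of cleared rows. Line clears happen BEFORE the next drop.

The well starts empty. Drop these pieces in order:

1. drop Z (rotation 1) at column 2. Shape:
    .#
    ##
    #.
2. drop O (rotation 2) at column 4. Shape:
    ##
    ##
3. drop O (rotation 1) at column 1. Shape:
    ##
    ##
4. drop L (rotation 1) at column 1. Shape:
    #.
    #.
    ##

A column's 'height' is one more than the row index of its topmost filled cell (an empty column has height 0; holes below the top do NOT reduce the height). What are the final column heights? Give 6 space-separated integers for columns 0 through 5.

Answer: 0 7 5 3 2 2

Derivation:
Drop 1: Z rot1 at col 2 lands with bottom-row=0; cleared 0 line(s) (total 0); column heights now [0 0 2 3 0 0], max=3
Drop 2: O rot2 at col 4 lands with bottom-row=0; cleared 0 line(s) (total 0); column heights now [0 0 2 3 2 2], max=3
Drop 3: O rot1 at col 1 lands with bottom-row=2; cleared 0 line(s) (total 0); column heights now [0 4 4 3 2 2], max=4
Drop 4: L rot1 at col 1 lands with bottom-row=4; cleared 0 line(s) (total 0); column heights now [0 7 5 3 2 2], max=7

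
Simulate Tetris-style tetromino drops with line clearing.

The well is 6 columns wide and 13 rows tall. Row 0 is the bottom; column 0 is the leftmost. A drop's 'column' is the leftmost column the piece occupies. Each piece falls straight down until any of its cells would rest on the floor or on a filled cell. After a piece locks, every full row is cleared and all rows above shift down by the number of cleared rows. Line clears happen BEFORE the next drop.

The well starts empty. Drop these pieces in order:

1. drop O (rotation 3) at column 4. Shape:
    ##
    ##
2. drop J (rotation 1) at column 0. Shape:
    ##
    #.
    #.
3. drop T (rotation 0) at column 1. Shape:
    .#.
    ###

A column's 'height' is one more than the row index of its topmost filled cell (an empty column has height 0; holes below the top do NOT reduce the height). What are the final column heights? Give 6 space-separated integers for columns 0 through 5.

Answer: 3 4 5 4 2 2

Derivation:
Drop 1: O rot3 at col 4 lands with bottom-row=0; cleared 0 line(s) (total 0); column heights now [0 0 0 0 2 2], max=2
Drop 2: J rot1 at col 0 lands with bottom-row=0; cleared 0 line(s) (total 0); column heights now [3 3 0 0 2 2], max=3
Drop 3: T rot0 at col 1 lands with bottom-row=3; cleared 0 line(s) (total 0); column heights now [3 4 5 4 2 2], max=5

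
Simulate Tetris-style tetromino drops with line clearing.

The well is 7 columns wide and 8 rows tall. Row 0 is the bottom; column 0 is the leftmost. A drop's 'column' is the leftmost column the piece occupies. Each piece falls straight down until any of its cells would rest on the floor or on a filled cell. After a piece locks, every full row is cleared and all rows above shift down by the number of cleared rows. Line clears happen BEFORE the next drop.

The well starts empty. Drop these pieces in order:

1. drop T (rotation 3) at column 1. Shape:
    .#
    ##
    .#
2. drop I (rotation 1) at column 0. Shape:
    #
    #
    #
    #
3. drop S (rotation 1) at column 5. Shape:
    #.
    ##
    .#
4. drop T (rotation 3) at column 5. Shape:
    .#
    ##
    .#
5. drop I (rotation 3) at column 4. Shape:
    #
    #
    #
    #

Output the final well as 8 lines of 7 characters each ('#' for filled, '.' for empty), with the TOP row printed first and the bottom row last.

Drop 1: T rot3 at col 1 lands with bottom-row=0; cleared 0 line(s) (total 0); column heights now [0 2 3 0 0 0 0], max=3
Drop 2: I rot1 at col 0 lands with bottom-row=0; cleared 0 line(s) (total 0); column heights now [4 2 3 0 0 0 0], max=4
Drop 3: S rot1 at col 5 lands with bottom-row=0; cleared 0 line(s) (total 0); column heights now [4 2 3 0 0 3 2], max=4
Drop 4: T rot3 at col 5 lands with bottom-row=2; cleared 0 line(s) (total 0); column heights now [4 2 3 0 0 4 5], max=5
Drop 5: I rot3 at col 4 lands with bottom-row=0; cleared 0 line(s) (total 0); column heights now [4 2 3 0 4 4 5], max=5

Answer: .......
.......
.......
......#
#...###
#.#.###
###.###
#.#.#.#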